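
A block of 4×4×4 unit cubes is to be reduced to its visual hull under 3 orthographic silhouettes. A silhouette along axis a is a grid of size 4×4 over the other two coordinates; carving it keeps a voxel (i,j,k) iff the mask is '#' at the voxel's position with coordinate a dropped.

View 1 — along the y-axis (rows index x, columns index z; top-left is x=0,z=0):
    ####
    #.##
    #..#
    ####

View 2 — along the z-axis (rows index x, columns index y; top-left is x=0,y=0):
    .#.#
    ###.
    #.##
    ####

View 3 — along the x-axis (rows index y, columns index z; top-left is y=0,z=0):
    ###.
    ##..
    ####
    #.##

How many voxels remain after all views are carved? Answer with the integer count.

full grid |V| = 64
after view 1 [y-axis, 13 of 16 cells solid] → remaining = 52
after view 2 [z-axis, 12 of 16 cells solid] → remaining = 39
after view 3 [x-axis, 12 of 16 cells solid] → remaining = 28

28 voxels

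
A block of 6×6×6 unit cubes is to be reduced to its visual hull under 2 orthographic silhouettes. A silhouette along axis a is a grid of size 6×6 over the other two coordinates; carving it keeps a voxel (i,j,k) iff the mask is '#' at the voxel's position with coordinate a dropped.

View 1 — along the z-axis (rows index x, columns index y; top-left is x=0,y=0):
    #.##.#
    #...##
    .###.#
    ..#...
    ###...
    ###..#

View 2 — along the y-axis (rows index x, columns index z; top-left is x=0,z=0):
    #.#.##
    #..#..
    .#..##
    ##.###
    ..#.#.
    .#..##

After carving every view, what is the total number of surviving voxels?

remaining voxels: 57

initial block: 6^3 = 216
carve view 1 (along z, XY-mask fill 19/36): 114 voxels remain
carve view 2 (along y, XZ-mask fill 19/36): 57 voxels remain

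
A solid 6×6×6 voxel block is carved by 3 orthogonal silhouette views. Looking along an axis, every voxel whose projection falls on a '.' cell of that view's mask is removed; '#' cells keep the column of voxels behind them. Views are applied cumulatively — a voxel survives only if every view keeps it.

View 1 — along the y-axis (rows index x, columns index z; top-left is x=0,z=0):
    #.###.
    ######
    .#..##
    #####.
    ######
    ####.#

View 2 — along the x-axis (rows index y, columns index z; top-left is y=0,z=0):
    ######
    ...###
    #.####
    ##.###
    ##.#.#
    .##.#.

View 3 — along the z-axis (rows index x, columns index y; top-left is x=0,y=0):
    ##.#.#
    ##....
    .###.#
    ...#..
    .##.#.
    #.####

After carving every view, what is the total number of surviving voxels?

start: 6×6×6 = 216 voxels
[1] y-view keeps 29 columns → grid now 174
[2] x-view keeps 26 columns → grid now 125
[3] z-view keeps 19 columns → grid now 64

64 voxels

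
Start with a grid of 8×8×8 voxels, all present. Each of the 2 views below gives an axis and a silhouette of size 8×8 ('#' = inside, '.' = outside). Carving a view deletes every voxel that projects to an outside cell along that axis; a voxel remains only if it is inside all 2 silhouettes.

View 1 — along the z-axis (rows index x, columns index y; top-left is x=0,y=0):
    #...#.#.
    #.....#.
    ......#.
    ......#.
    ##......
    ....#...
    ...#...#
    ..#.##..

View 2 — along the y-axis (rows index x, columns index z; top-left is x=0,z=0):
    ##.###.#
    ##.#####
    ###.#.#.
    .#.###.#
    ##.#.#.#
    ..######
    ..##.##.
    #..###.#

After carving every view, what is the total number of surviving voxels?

remaining voxels: 81

initial block: 8^3 = 512
[1] z-view keeps 15 columns → grid now 120
[2] y-view keeps 43 columns → grid now 81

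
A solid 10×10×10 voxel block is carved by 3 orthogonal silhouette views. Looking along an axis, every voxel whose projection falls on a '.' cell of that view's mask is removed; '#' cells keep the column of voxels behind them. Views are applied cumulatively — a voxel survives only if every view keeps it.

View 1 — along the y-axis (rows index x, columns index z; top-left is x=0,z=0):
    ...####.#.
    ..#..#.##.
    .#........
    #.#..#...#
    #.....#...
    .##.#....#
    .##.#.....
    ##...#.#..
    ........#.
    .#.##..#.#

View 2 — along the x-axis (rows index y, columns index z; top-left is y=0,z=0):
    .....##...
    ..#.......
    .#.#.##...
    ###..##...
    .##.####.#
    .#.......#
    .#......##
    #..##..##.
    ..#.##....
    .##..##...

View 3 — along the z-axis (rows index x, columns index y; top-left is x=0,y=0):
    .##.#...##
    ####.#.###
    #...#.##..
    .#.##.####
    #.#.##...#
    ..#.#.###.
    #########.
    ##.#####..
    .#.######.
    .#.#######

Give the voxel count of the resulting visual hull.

|visual hull| = 89

start: 10×10×10 = 1000 voxels
V1 y: intersect with XZ mask (33 set) -- 330 left
V2 x: intersect with YZ mask (36 set) -- 127 left
V3 z: intersect with XY mask (65 set) -- 89 left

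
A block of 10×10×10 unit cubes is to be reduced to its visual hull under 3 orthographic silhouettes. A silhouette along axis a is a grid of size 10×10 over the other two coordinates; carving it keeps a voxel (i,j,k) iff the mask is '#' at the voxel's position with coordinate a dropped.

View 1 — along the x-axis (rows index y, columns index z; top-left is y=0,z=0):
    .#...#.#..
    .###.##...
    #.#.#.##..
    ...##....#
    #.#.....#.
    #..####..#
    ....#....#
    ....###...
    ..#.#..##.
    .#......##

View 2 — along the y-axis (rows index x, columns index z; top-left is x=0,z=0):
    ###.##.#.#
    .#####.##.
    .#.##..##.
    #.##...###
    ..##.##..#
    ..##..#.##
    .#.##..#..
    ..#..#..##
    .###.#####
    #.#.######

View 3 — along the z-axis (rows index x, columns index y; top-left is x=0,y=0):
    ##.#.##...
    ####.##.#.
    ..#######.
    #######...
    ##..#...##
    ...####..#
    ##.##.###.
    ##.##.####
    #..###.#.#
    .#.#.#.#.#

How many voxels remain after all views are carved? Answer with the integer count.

full grid |V| = 1000
after view 1 [x-axis, 37 of 100 cells solid] → remaining = 370
after view 2 [y-axis, 59 of 100 cells solid] → remaining = 217
after view 3 [z-axis, 62 of 100 cells solid] → remaining = 132

voxel count = 132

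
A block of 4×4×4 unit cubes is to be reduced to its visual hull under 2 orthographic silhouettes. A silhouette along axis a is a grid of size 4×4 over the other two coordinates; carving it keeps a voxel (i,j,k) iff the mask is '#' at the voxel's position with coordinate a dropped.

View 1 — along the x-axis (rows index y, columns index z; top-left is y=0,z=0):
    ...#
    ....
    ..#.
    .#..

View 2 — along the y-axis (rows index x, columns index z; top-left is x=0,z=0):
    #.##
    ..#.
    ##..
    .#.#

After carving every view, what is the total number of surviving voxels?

|visual hull| = 6

start: 4×4×4 = 64 voxels
step 1: project along x, AND mask (3/16) → |grid| = 12
step 2: project along y, AND mask (8/16) → |grid| = 6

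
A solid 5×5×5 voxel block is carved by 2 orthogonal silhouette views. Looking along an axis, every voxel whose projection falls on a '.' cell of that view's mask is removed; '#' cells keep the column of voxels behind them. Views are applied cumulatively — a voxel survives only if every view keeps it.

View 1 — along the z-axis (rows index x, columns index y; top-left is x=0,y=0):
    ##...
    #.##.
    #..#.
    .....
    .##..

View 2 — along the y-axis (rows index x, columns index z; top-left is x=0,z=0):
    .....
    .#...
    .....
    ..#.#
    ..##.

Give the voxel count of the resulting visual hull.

start: 5×5×5 = 125 voxels
V1 z: intersect with XY mask (9 set) -- 45 left
V2 y: intersect with XZ mask (5 set) -- 7 left

|visual hull| = 7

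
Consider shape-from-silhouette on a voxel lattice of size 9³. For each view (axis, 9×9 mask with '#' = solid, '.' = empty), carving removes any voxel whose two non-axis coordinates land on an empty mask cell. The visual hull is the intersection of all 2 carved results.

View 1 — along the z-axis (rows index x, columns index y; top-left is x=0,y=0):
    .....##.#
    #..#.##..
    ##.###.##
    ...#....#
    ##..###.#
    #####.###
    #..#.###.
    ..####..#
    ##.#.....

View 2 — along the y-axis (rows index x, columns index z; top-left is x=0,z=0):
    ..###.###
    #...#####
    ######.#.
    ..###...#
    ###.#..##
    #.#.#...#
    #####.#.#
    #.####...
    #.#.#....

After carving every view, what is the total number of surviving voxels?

voxel count = 236

initial block: 9^3 = 729
  1. axis=2 (XY plane), |mask|=43  ⇒  voxels=387
  2. axis=1 (XZ plane), |mask|=48  ⇒  voxels=236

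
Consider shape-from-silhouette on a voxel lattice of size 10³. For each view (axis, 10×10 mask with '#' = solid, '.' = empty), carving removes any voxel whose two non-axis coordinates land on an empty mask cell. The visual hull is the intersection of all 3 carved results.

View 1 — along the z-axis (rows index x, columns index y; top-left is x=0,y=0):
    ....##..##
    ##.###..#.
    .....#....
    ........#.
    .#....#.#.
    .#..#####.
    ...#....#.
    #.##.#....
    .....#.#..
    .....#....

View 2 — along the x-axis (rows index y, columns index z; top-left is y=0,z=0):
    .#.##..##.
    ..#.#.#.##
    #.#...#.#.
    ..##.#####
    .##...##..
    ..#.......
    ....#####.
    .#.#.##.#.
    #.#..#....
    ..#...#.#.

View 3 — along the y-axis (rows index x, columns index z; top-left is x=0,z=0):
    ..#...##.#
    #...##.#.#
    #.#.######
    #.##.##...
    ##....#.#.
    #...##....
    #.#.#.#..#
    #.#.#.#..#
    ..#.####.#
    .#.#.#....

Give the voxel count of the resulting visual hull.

voxel count = 48

full grid |V| = 1000
V1 z: intersect with XY mask (30 set) -- 300 left
V2 x: intersect with YZ mask (42 set) -- 110 left
V3 y: intersect with XZ mask (48 set) -- 48 left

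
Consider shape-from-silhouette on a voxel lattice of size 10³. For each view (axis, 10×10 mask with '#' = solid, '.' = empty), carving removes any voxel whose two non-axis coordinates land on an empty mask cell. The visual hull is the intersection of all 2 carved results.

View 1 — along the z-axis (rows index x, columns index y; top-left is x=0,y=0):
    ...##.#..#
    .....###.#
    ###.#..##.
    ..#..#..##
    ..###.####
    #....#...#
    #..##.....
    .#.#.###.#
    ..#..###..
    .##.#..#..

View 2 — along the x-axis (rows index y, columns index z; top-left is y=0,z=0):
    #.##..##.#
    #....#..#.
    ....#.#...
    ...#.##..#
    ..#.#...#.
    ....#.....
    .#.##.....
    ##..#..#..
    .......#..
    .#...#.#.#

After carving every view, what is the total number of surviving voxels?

initial block: 10^3 = 1000
after view 1 [z-axis, 45 of 100 cells solid] → remaining = 450
after view 2 [x-axis, 31 of 100 cells solid] → remaining = 139

|visual hull| = 139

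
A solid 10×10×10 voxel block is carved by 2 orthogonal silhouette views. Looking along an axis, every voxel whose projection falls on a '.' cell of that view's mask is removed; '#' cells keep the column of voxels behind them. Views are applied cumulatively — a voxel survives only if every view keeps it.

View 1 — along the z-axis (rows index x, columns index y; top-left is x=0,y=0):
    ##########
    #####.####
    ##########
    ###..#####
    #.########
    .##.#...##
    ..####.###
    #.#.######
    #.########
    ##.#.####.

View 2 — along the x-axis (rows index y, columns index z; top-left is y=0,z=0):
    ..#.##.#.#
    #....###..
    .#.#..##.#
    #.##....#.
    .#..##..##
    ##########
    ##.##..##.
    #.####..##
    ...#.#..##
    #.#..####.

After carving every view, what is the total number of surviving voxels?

full grid |V| = 1000
carve view 1 (along z, XY-mask fill 82/100): 820 voxels remain
carve view 2 (along x, YZ-mask fill 56/100): 462 voxels remain

remaining voxels: 462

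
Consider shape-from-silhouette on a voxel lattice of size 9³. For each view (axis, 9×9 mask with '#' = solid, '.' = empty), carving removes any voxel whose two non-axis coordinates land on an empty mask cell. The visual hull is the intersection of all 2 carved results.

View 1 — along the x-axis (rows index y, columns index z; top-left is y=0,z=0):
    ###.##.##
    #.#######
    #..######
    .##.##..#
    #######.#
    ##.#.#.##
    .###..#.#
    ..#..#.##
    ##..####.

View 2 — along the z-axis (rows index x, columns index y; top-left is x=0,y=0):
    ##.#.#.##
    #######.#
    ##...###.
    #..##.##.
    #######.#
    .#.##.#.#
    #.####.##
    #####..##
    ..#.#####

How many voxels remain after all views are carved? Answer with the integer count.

start: 9×9×9 = 729 voxels
[1] x-view keeps 56 columns → grid now 504
[2] z-view keeps 57 columns → grid now 355

voxel count = 355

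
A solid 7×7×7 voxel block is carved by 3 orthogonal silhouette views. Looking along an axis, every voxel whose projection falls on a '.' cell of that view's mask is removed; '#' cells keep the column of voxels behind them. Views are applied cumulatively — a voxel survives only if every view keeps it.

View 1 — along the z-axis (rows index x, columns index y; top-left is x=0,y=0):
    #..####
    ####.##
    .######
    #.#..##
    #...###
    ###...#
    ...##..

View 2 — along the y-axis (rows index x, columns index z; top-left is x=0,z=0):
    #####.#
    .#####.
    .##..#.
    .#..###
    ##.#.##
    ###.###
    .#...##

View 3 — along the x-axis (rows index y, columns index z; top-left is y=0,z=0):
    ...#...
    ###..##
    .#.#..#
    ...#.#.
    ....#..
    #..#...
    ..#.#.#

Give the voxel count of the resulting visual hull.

full grid |V| = 343
[1] z-view keeps 31 columns → grid now 217
[2] y-view keeps 32 columns → grid now 144
[3] x-view keeps 17 columns → grid now 44

|visual hull| = 44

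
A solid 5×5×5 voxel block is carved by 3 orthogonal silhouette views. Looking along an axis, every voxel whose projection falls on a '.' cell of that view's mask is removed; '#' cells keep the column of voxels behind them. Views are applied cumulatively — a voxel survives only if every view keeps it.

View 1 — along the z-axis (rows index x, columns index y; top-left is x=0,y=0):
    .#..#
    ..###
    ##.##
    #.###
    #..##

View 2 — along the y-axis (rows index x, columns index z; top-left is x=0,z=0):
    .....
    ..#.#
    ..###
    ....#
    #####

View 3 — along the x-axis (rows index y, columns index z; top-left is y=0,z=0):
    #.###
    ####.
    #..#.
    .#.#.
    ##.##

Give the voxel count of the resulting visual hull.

voxel count = 21

start: 5×5×5 = 125 voxels
step 1: project along z, AND mask (16/25) → |grid| = 80
step 2: project along y, AND mask (11/25) → |grid| = 37
step 3: project along x, AND mask (16/25) → |grid| = 21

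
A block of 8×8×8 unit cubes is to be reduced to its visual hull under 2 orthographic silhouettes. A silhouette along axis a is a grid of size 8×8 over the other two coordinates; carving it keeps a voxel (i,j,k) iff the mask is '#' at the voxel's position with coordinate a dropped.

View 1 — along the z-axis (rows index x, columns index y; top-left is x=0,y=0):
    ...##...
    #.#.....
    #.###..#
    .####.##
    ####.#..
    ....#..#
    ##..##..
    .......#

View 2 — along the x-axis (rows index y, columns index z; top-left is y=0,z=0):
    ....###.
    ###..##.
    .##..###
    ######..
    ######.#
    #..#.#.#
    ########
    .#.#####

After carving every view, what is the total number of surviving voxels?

remaining voxels: 146

full grid |V| = 512
V1 z: intersect with XY mask (27 set) -- 216 left
V2 x: intersect with YZ mask (44 set) -- 146 left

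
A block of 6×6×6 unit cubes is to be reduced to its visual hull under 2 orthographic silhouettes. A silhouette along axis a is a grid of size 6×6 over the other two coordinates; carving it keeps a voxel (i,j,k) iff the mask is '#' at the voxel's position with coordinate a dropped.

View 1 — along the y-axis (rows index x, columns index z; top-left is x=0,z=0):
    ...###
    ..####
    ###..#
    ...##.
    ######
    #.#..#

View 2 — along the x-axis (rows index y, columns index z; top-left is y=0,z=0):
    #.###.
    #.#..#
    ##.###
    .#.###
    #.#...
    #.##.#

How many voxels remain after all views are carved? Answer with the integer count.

|visual hull| = 83

before carving: 216 voxels (6×6×6)
step 1: project along y, AND mask (22/36) → |grid| = 132
step 2: project along x, AND mask (22/36) → |grid| = 83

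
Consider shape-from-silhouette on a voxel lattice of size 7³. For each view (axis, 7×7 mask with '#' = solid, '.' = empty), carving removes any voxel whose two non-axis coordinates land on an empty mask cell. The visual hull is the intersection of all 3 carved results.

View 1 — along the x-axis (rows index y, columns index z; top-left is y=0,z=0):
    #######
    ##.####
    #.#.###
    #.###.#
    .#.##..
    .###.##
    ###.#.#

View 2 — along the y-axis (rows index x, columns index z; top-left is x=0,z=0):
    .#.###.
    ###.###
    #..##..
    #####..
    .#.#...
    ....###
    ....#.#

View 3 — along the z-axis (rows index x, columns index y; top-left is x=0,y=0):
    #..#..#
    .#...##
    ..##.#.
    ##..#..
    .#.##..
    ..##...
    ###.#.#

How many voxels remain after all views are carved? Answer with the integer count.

before carving: 343 voxels (7×7×7)
after view 1 [x-axis, 36 of 49 cells solid] → remaining = 252
after view 2 [y-axis, 25 of 49 cells solid] → remaining = 131
after view 3 [z-axis, 22 of 49 cells solid] → remaining = 59

remaining voxels: 59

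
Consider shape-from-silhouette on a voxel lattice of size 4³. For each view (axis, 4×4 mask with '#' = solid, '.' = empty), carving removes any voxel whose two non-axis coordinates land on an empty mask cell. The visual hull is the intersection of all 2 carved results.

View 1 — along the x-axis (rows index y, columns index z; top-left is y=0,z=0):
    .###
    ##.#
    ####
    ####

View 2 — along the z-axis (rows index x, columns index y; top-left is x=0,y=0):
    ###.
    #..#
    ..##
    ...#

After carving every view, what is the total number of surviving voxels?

remaining voxels: 29

full grid |V| = 64
V1 x: intersect with YZ mask (14 set) -- 56 left
V2 z: intersect with XY mask (8 set) -- 29 left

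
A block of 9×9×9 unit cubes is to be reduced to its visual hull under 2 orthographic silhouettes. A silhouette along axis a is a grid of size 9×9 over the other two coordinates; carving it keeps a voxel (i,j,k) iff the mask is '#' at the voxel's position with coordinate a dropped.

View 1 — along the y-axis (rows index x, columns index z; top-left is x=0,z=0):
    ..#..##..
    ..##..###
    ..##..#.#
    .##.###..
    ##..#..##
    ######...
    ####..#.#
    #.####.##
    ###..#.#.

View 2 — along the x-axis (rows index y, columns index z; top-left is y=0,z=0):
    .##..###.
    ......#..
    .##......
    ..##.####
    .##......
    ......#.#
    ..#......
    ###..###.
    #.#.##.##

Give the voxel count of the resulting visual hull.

|visual hull| = 171

initial block: 9^3 = 729
carve view 1 (along y, XZ-mask fill 46/81): 414 voxels remain
carve view 2 (along x, YZ-mask fill 31/81): 171 voxels remain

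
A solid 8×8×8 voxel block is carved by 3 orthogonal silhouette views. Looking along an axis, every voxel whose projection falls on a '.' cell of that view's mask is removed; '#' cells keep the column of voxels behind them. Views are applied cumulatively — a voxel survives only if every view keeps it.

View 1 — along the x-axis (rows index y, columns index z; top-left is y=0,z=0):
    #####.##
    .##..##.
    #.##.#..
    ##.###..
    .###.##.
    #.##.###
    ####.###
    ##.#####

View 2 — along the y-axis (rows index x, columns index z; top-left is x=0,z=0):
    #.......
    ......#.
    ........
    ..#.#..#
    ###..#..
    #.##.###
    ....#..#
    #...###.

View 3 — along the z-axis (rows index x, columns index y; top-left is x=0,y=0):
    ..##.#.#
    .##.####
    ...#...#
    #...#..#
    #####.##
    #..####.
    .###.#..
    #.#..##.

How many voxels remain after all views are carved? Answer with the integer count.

|visual hull| = 74

start: 8×8×8 = 512 voxels
after view 1 [x-axis, 45 of 64 cells solid] → remaining = 360
after view 2 [y-axis, 21 of 64 cells solid] → remaining = 115
after view 3 [z-axis, 35 of 64 cells solid] → remaining = 74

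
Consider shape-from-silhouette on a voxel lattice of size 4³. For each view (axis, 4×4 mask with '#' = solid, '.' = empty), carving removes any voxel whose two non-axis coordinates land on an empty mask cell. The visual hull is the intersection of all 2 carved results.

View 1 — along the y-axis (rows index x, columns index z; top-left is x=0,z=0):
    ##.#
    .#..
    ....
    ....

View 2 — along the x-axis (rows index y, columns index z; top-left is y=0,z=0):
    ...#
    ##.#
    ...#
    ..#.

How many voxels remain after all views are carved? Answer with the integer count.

initial block: 4^3 = 64
step 1: project along y, AND mask (4/16) → |grid| = 16
step 2: project along x, AND mask (6/16) → |grid| = 6

|visual hull| = 6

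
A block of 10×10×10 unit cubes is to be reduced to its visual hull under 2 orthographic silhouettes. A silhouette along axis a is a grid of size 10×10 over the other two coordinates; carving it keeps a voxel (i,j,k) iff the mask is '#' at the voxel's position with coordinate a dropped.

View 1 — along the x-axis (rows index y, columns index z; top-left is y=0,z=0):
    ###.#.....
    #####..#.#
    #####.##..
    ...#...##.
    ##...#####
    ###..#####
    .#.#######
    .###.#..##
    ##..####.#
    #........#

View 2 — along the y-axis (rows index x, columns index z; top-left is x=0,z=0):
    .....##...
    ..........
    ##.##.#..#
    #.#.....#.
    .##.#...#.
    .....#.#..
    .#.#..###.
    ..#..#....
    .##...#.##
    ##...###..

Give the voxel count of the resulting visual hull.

before carving: 1000 voxels (10×10×10)
[1] x-view keeps 59 columns → grid now 590
[2] y-view keeps 34 columns → grid now 201

|visual hull| = 201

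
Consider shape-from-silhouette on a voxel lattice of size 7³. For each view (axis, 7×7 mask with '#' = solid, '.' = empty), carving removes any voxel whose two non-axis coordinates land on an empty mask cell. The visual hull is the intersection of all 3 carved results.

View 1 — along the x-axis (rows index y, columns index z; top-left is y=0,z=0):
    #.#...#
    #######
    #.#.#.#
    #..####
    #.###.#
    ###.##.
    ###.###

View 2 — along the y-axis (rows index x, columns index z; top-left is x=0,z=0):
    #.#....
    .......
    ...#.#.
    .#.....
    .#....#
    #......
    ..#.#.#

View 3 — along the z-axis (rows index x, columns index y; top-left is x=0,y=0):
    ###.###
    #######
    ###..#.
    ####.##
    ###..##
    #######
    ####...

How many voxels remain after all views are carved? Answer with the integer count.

before carving: 343 voxels (7×7×7)
step 1: project along x, AND mask (35/49) → |grid| = 245
step 2: project along y, AND mask (11/49) → |grid| = 57
step 3: project along z, AND mask (39/49) → |grid| = 42

|visual hull| = 42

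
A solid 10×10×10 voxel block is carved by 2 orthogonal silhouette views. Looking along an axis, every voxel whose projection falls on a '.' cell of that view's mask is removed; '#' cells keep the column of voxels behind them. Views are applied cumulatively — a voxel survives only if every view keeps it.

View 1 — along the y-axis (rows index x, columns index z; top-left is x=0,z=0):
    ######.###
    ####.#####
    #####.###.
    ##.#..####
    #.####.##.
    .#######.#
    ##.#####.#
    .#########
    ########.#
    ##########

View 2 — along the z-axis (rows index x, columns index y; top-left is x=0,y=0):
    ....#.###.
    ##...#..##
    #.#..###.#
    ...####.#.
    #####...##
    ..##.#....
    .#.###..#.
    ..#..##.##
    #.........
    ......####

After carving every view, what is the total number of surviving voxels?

|visual hull| = 371

before carving: 1000 voxels (10×10×10)
V1 y: intersect with XZ mask (84 set) -- 840 left
V2 z: intersect with XY mask (45 set) -- 371 left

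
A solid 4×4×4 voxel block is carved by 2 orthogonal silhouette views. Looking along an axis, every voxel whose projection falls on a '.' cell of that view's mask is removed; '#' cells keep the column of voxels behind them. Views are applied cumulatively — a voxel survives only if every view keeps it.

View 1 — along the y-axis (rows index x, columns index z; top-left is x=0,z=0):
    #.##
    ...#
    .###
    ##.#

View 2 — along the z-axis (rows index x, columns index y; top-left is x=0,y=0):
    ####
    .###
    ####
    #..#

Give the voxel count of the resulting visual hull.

voxel count = 33

initial block: 4^3 = 64
V1 y: intersect with XZ mask (10 set) -- 40 left
V2 z: intersect with XY mask (13 set) -- 33 left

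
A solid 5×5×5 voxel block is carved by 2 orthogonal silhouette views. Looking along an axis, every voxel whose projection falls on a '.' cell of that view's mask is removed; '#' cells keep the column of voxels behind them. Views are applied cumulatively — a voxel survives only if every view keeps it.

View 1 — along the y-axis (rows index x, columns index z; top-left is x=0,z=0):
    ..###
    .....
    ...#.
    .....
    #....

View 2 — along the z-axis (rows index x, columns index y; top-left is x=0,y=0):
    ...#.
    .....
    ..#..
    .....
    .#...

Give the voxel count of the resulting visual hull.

initial block: 5^3 = 125
carve view 1 (along y, XZ-mask fill 5/25): 25 voxels remain
carve view 2 (along z, XY-mask fill 3/25): 5 voxels remain

voxel count = 5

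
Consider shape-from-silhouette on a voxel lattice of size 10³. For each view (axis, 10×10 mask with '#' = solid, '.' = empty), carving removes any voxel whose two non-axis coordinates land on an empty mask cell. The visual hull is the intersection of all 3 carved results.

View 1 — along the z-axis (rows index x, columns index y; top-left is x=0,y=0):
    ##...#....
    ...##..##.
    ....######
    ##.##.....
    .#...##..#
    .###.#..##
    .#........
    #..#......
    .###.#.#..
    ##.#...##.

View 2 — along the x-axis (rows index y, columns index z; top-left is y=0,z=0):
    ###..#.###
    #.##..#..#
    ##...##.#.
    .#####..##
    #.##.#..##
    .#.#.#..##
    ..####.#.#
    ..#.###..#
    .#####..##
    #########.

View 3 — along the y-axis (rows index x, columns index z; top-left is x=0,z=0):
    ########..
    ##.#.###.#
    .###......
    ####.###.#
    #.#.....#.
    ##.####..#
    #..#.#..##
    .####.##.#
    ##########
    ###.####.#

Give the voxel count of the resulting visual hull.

voxel count = 160

initial block: 10^3 = 1000
after view 1 [z-axis, 40 of 100 cells solid] → remaining = 400
after view 2 [x-axis, 62 of 100 cells solid] → remaining = 245
after view 3 [y-axis, 66 of 100 cells solid] → remaining = 160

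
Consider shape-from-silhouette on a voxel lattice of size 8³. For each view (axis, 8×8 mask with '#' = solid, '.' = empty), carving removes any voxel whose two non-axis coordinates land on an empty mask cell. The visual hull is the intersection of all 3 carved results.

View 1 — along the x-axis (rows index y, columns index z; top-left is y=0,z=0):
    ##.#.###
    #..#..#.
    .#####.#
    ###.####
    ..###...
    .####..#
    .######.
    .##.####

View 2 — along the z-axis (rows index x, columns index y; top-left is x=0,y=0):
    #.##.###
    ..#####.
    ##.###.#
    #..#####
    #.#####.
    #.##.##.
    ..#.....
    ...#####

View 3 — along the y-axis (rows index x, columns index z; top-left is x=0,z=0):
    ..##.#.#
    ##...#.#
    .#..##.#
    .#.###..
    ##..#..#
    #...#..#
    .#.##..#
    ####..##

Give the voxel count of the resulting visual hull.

initial block: 8^3 = 512
[1] x-view keeps 42 columns → grid now 336
[2] z-view keeps 40 columns → grid now 222
[3] y-view keeps 33 columns → grid now 112

|visual hull| = 112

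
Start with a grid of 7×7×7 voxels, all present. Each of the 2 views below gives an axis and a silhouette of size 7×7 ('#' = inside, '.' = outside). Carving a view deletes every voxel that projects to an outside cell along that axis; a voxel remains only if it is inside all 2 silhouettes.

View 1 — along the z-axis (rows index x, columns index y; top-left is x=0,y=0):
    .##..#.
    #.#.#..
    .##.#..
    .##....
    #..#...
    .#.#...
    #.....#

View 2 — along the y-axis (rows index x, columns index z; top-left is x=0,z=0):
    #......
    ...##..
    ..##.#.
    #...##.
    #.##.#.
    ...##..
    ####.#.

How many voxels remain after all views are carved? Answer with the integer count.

full grid |V| = 343
step 1: project along z, AND mask (17/49) → |grid| = 119
step 2: project along y, AND mask (20/49) → |grid| = 46

remaining voxels: 46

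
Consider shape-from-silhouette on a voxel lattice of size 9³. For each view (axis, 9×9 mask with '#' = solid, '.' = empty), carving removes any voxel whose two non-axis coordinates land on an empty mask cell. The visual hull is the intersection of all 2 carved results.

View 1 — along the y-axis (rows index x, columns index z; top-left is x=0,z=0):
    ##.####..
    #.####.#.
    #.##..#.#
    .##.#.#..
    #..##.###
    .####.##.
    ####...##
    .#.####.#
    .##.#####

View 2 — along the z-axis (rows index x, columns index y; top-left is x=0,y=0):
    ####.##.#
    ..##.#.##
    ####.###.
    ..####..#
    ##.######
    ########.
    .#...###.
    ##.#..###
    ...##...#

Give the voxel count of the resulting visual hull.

before carving: 729 voxels (9×9×9)
carve view 1 (along y, XZ-mask fill 52/81): 468 voxels remain
carve view 2 (along z, XY-mask fill 53/81): 304 voxels remain

|visual hull| = 304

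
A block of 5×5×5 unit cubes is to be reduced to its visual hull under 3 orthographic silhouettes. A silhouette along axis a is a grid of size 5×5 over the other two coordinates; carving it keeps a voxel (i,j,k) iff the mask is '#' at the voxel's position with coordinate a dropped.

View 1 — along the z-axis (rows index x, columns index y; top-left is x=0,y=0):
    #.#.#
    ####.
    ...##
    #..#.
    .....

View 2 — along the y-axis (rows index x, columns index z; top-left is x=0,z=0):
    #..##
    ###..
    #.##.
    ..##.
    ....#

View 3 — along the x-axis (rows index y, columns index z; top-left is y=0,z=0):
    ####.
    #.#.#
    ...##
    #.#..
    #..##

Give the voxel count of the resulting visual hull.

before carving: 125 voxels (5×5×5)
carve view 1 (along z, XY-mask fill 11/25): 55 voxels remain
carve view 2 (along y, XZ-mask fill 12/25): 31 voxels remain
carve view 3 (along x, YZ-mask fill 14/25): 21 voxels remain

remaining voxels: 21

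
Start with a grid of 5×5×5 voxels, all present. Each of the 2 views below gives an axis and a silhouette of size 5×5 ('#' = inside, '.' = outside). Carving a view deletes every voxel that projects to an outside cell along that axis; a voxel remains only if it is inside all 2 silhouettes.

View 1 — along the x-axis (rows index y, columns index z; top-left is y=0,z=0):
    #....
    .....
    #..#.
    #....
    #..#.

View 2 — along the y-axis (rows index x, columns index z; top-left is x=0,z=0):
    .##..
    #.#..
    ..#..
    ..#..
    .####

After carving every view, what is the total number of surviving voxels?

before carving: 125 voxels (5×5×5)
[1] x-view keeps 6 columns → grid now 30
[2] y-view keeps 10 columns → grid now 6

voxel count = 6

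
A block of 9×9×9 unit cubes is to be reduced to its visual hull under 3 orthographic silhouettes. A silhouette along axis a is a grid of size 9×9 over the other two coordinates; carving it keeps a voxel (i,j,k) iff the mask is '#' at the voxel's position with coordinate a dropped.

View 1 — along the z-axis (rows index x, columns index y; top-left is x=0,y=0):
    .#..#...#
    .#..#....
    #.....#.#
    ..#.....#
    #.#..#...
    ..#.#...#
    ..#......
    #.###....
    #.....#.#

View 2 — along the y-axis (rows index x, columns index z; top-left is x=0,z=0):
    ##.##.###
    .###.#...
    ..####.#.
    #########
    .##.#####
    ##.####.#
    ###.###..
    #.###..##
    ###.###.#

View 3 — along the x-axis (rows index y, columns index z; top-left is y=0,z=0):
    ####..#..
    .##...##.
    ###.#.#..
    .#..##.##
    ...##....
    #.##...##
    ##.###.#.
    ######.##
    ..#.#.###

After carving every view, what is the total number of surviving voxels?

78 voxels

before carving: 729 voxels (9×9×9)
step 1: project along z, AND mask (24/81) → |grid| = 216
step 2: project along y, AND mask (58/81) → |grid| = 155
step 3: project along x, AND mask (45/81) → |grid| = 78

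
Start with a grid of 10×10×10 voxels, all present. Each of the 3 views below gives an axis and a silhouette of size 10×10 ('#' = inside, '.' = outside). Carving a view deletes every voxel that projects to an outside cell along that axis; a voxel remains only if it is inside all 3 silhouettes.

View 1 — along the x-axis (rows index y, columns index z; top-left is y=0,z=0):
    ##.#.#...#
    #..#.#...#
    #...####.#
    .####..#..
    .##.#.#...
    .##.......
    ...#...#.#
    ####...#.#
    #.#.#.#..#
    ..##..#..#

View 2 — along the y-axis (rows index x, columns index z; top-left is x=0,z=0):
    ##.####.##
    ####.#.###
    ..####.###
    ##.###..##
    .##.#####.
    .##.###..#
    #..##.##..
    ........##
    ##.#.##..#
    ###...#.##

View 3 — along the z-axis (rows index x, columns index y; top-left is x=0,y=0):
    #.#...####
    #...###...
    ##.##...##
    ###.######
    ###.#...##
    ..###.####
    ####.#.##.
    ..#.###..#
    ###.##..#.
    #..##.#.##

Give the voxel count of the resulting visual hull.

|visual hull| = 173

full grid |V| = 1000
V1 x: intersect with YZ mask (44 set) -- 440 left
V2 y: intersect with XZ mask (62 set) -- 272 left
V3 z: intersect with XY mask (62 set) -- 173 left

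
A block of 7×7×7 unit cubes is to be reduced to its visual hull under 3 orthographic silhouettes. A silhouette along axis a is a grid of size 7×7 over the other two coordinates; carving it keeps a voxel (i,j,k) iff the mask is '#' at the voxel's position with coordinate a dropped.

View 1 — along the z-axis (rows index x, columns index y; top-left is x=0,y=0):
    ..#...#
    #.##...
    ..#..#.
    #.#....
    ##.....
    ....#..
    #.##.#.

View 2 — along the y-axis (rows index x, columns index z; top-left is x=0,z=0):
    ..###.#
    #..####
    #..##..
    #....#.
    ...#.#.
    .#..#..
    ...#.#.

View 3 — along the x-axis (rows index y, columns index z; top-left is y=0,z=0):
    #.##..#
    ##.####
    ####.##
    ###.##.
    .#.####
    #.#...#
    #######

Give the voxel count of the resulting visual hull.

32 voxels

before carving: 343 voxels (7×7×7)
carve view 1 (along z, XY-mask fill 16/49): 112 voxels remain
carve view 2 (along y, XZ-mask fill 20/49): 47 voxels remain
carve view 3 (along x, YZ-mask fill 36/49): 32 voxels remain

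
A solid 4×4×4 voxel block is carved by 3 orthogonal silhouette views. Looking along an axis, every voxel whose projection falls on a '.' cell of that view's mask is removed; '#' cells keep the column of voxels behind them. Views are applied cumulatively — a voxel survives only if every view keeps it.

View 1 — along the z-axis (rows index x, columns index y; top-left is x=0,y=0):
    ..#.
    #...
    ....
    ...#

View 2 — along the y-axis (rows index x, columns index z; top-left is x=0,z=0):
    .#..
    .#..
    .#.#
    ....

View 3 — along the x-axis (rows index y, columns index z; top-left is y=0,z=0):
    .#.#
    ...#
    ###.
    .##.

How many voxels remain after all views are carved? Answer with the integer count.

voxel count = 2

before carving: 64 voxels (4×4×4)
  1. axis=2 (XY plane), |mask|=3  ⇒  voxels=12
  2. axis=1 (XZ plane), |mask|=4  ⇒  voxels=2
  3. axis=0 (YZ plane), |mask|=8  ⇒  voxels=2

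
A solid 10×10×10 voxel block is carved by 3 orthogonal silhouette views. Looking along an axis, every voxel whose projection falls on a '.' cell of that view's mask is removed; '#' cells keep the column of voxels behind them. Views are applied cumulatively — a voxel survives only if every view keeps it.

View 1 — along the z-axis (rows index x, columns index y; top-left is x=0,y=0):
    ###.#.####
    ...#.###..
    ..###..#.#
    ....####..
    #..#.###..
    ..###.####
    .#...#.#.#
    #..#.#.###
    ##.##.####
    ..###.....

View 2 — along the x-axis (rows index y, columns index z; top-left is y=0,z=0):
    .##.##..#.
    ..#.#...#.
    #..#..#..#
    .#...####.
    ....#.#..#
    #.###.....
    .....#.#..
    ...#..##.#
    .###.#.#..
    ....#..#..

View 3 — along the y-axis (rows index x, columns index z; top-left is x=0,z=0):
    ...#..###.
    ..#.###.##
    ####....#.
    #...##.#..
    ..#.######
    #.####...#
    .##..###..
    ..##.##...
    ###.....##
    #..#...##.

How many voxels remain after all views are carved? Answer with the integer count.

remaining voxels: 90

full grid |V| = 1000
step 1: project along z, AND mask (54/100) → |grid| = 540
step 2: project along x, AND mask (37/100) → |grid| = 198
step 3: project along y, AND mask (50/100) → |grid| = 90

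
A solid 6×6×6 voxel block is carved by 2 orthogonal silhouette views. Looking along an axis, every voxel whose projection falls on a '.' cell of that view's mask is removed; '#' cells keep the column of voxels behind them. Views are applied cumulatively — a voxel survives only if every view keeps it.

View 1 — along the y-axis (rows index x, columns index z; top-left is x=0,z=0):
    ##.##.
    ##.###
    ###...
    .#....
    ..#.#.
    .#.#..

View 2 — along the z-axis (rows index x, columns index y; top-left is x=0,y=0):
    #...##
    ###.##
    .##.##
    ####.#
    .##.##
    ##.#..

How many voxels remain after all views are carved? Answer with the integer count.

|visual hull| = 68

start: 6×6×6 = 216 voxels
  1. axis=1 (XZ plane), |mask|=17  ⇒  voxels=102
  2. axis=2 (XY plane), |mask|=24  ⇒  voxels=68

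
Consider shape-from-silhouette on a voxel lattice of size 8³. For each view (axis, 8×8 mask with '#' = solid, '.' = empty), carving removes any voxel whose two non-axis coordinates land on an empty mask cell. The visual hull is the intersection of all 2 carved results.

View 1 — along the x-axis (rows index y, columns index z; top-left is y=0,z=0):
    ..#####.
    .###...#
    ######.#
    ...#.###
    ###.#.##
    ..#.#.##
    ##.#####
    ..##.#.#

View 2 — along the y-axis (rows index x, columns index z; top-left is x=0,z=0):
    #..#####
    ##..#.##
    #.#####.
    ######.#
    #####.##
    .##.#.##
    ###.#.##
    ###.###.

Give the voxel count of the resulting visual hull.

initial block: 8^3 = 512
[1] x-view keeps 41 columns → grid now 328
[2] y-view keeps 48 columns → grid now 242

|visual hull| = 242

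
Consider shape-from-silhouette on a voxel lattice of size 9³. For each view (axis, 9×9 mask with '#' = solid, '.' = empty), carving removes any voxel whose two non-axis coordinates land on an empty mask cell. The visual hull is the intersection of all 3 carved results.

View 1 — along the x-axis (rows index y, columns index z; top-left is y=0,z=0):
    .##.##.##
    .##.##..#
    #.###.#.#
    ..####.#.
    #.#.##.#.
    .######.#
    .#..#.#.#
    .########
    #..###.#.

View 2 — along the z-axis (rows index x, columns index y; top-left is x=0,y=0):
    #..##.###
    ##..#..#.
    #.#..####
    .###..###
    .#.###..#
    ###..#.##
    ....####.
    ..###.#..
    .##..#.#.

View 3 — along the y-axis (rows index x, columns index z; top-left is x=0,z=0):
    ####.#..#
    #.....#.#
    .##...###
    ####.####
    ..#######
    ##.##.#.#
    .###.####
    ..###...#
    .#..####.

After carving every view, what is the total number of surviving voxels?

163 voxels

start: 9×9×9 = 729 voxels
  1. axis=0 (YZ plane), |mask|=51  ⇒  voxels=459
  2. axis=2 (XY plane), |mask|=45  ⇒  voxels=260
  3. axis=1 (XZ plane), |mask|=51  ⇒  voxels=163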